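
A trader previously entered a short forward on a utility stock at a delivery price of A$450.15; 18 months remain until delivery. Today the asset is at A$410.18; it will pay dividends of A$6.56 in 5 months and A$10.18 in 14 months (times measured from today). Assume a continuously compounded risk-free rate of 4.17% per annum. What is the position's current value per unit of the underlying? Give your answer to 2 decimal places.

A$28.82

PV(remaining dividends) I = 6.56·e^(−0.0417·5/12) + 10.18·e^(−0.0417·14/12) = 16.1436
Current forward F = (S − I)·e^(rT) = (410.18 − 16.1436)·e^(0.0417·18/12) = 394.0364 × 1.064548 = 419.4707
Value (long) = (F − K)·e^(−rT) = (419.4707 − 450.15) × 0.939366 = -28.8191
Short position value = −(long value) = A$28.82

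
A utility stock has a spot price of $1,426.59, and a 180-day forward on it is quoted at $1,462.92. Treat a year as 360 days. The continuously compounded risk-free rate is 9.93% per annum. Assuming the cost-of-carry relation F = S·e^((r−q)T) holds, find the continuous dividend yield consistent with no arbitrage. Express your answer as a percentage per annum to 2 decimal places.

4.90%

From F = S·e^((r−q)T): (r − q) = ln(F/S)/T
ln(1462.92/1426.59) = ln(1.025466) = 0.025147
(r − q) = 0.025147 / (180/360) = 0.050294
q = r − ln(F/S)/T = 0.0993 − 0.050294 = 0.049006
q = 4.90%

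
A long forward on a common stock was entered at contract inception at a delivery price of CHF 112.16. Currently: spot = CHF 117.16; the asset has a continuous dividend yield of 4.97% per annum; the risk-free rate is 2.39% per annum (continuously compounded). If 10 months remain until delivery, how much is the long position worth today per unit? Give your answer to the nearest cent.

Current fair forward for the remaining 10 months: F = S·e^((r − q)·T), (r − q) = 0.0239 − 0.0497 = -0.0258
F = 117.16 · e^(-0.0258 × 10/12) = 117.16 × 0.978729 = 114.6679
Value of long forward = (F − K)·e^(−rT) = (114.6679 − 112.16) · e^(−0.0239·10/12)
= 2.5079 × 0.980280 = 2.46

CHF 2.46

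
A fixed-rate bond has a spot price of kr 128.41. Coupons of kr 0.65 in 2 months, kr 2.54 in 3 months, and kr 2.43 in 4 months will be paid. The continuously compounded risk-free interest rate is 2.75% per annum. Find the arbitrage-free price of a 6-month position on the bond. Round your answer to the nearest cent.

kr 124.53

PV(coupons) I = 0.65·e^(−0.0275·2/12) + 2.54·e^(−0.0275·3/12) + 2.43·e^(−0.0275·4/12)
I = 0.6470 + 2.5226 + 2.4078 = 5.5774
F = (S − I)·e^(rT) = (128.41 − 5.5774) · e^(0.0275·6/12)
= 122.8326 · e^0.013750 = 122.8326 × 1.013845 = kr 124.53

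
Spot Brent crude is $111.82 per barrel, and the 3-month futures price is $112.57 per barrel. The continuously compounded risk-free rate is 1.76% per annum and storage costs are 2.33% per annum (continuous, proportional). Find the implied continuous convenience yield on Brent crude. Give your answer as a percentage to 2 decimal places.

1.42%

F = S·e^((r+u−y)T) ⇒ (r+u−y) = ln(F/S)/T
ln(112.57/111.82) = 0.006685; /T ⇒ 0.026740
y = r + u − ln(F/S)/T = 0.0176 + 0.0233 − 0.026740 = 0.014160
y = 1.42%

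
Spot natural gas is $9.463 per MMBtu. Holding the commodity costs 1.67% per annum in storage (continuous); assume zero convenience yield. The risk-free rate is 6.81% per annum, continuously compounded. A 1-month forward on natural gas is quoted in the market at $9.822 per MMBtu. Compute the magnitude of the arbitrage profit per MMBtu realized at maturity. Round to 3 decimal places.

Fair forward: F* = S·e^(carry·T), with carry = (r + u) = 0.0681 + 0.0167 = 0.0848
F* = 9.463 · e^(0.0848 × 1/12) = 9.463 · e^0.007067 = 9.463 × 1.007092 = $9.5301
Market $9.822 > fair $9.5301: forward overpriced → cash-and-carry (buy spot, short the forward).
At maturity, profit = |F_mkt − F*| = |9.822 − 9.5301| = $0.292 per MMBtu

$0.292 per MMBtu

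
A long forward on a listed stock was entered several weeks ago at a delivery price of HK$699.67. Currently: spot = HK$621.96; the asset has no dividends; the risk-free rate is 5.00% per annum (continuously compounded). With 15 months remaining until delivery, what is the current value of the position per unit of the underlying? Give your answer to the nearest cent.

Current fair forward for the remaining 15 months: F = S·e^(r·T), r = 0.0500
F = 621.96 · e^(0.0500 × 15/12) = 621.96 × 1.064494 = 662.0727
Value of long forward = (F − K)·e^(−rT) = (662.0727 − 699.67) · e^(−0.0500·15/12)
= -37.5973 × 0.939413 = -35.32

-HK$35.32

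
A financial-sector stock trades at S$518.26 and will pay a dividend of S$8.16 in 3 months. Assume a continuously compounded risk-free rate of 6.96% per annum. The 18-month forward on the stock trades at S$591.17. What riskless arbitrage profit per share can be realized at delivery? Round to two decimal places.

PV(dividends) I = 8.16·e^(−0.0696·3/12) = 8.0192
Fair forward F* = (S − I)·e^(rT) = (518.26 − 8.0192)·e^0.104400 = 510.2408 × 1.110044 = 566.3897
Market S$591.17 > fair 566.3897: forward overpriced → cash-and-carry (borrow at r, buy the stock and collect the dividends, short the forward).
Profit at T = |F_mkt − F*| = |591.17 − 566.3897| = S$24.78 per share

S$24.78 per share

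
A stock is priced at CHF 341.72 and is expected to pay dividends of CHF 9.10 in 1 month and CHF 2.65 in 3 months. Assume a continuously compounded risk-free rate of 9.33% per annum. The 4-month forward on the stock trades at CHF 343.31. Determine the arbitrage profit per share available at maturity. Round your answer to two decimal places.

PV(dividends) I = 9.10·e^(−0.0933·1/12) + 2.65·e^(−0.0933·3/12) = 11.6184
Fair forward F* = (S − I)·e^(rT) = (341.72 − 11.6184)·e^0.031100 = 330.1016 × 1.031589 = 340.5292
Market CHF 343.31 > fair 340.5292: forward overpriced → cash-and-carry (borrow at r, buy the stock and collect the dividends, short the forward).
Profit at T = |F_mkt − F*| = |343.31 − 340.5292| = CHF 2.78 per share

CHF 2.78 per share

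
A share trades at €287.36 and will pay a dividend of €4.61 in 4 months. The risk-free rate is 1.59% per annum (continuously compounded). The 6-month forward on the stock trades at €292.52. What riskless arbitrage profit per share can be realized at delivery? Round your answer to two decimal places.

PV(dividends) I = 4.61·e^(−0.0159·4/12) = 4.5856
Fair forward F* = (S − I)·e^(rT) = (287.36 − 4.5856)·e^0.007950 = 282.7744 × 1.007982 = 285.0315
Market €292.52 > fair 285.0315: forward overpriced → cash-and-carry (borrow at r, buy the stock and collect the dividends, short the forward).
Profit at T = |F_mkt − F*| = |292.52 − 285.0315| = €7.49 per share

€7.49 per share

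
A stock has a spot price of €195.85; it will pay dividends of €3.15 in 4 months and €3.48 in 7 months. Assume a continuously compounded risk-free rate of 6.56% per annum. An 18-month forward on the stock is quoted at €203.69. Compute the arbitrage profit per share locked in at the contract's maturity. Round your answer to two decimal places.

€5.32 per share

PV(dividends) I = 3.15·e^(−0.0656·4/12) + 3.48·e^(−0.0656·7/12) = 6.4312
Fair forward F* = (S − I)·e^(rT) = (195.85 − 6.4312)·e^0.098400 = 189.4188 × 1.103404 = 209.0055
Market €203.69 < fair 209.0055: forward underpriced → reverse cash-and-carry (short the stock, invest proceeds at r, pay the dividends, go long the forward).
Profit at T = |F_mkt − F*| = |203.69 − 209.0055| = €5.32 per share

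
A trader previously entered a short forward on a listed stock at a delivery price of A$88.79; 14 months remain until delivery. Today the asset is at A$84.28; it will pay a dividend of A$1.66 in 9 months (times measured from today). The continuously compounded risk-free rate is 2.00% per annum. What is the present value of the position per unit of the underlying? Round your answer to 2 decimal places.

A$4.10

PV(remaining dividends) I = 1.66·e^(−0.0200·9/12) = 1.6353
Current forward F = (S − I)·e^(rT) = (84.28 − 1.6353)·e^(0.0200·14/12) = 82.6447 × 1.023608 = 84.5958
Value (long) = (F − K)·e^(−rT) = (84.5958 − 88.79) × 0.976937 = -4.0975
Short position value = −(long value) = A$4.10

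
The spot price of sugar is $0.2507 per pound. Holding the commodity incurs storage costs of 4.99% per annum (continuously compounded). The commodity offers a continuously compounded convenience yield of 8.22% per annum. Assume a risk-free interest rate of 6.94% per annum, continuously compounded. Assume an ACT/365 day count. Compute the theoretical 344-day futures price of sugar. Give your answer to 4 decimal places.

Net carry = r + u − y = 0.0694 + 0.0499 − 0.0822 = 0.0371
F = S·e^((r+u−y)T) = 0.2507 · e^(0.0371 × 344/365) = 0.2507 · e^0.034965
= 0.2507 × 1.035583 = $0.2596 per pound

$0.2596 per pound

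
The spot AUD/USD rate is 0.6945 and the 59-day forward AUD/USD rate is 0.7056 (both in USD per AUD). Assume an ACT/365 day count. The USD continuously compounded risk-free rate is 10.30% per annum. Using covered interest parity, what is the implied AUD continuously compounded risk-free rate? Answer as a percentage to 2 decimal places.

0.49%

F = S·e^((r_USD − r_AUD)T) ⇒ r_AUD = r_USD − ln(F/S)/T
ln(0.7056/0.6945) = 0.015856; /(59/365) = 0.098092
r_AUD = 0.1030 − 0.098092 = 0.004908
r_AUD = 0.49%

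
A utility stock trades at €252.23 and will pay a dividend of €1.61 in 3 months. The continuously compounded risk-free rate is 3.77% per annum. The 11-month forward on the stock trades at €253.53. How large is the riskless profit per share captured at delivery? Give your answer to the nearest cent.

PV(dividends) I = 1.61·e^(−0.0377·3/12) = 1.5949
Fair forward F* = (S − I)·e^(rT) = (252.23 − 1.5949)·e^0.034558 = 250.6351 × 1.035162 = 259.4479
Market €253.53 < fair 259.4479: forward underpriced → reverse cash-and-carry (short the stock, invest proceeds at r, pay the dividends, go long the forward).
Profit at T = |F_mkt − F*| = |253.53 − 259.4479| = €5.92 per share

€5.92 per share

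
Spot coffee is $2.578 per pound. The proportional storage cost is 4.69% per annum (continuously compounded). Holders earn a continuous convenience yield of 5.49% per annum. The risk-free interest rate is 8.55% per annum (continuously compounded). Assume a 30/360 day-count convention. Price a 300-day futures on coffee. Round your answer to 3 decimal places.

$2.750 per pound

Net carry = r + u − y = 0.0855 + 0.0469 − 0.0549 = 0.0775
F = S·e^((r+u−y)T) = 2.578 · e^(0.0775 × 300/360) = 2.578 · e^0.064583
= 2.578 × 1.066714 = $2.750 per pound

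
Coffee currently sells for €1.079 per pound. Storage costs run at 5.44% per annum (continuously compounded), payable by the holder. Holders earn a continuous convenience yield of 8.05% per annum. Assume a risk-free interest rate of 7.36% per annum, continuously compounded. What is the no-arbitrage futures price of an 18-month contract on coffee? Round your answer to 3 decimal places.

Net carry = r + u − y = 0.0736 + 0.0544 − 0.0805 = 0.0475
F = S·e^((r+u−y)T) = 1.079 · e^(0.0475 × 18/12) = 1.079 · e^0.071250
= 1.079 × 1.073850 = €1.159 per pound

€1.159 per pound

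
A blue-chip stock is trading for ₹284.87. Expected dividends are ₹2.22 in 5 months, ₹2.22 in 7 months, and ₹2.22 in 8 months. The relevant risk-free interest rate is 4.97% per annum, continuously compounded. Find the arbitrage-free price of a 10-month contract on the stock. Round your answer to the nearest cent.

PV(dividends) I = 2.22·e^(−0.0497·5/12) + 2.22·e^(−0.0497·7/12) + 2.22·e^(−0.0497·8/12)
I = 2.1745 + 2.1566 + 2.1476 = 6.4787
F = (S − I)·e^(rT) = (284.87 − 6.4787) · e^(0.0497·10/12)
= 278.3913 · e^0.041417 = 278.3913 × 1.042287 = ₹290.16

₹290.16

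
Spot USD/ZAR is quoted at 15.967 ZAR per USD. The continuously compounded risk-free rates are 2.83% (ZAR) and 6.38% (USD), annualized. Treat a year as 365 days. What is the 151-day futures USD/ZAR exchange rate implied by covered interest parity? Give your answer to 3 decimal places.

F = S·e^((r_ZAR − r_USD)T) = 15.967 · e^((0.0283 − 0.0638) × 151/365)
= 15.967 · e^-0.014686 = 15.967 × 0.985421
F = 15.734 ZAR per USD

15.734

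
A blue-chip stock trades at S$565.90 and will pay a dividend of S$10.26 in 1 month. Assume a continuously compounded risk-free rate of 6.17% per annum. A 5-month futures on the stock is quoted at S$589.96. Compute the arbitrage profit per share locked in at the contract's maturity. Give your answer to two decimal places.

S$19.80 per share

PV(dividends) I = 10.26·e^(−0.0617·1/12) = 10.2074
Fair futures F* = (S − I)·e^(rT) = (565.90 − 10.2074)·e^0.025708 = 555.6926 × 1.026041 = 570.1634
Market S$589.96 > fair 570.1634: forward overpriced → cash-and-carry (borrow at r, buy the stock and collect the dividends, short the forward).
Profit at T = |F_mkt − F*| = |589.96 − 570.1634| = S$19.80 per share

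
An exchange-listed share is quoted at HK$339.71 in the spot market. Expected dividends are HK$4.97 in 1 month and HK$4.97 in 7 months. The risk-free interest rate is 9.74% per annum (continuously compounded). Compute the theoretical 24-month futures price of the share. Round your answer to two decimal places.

HK$401.08

PV(dividends) I = 4.97·e^(−0.0974·1/12) + 4.97·e^(−0.0974·7/12)
I = 4.9298 + 4.6955 = 9.6253
F = (S − I)·e^(rT) = (339.71 − 9.6253) · e^(0.0974·24/12)
= 330.0847 · e^0.194800 = 330.0847 × 1.215068 = HK$401.08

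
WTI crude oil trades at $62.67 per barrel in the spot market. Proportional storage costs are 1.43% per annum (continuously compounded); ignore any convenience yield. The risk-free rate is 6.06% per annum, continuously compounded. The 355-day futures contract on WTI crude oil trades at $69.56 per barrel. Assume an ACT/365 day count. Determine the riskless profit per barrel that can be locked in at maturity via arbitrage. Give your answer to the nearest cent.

$2.15 per barrel

Fair futures: F* = S·e^(carry·T), with carry = (r + u) = 0.0606 + 0.0143 = 0.0749
F* = 62.67 · e^(0.0749 × 355/365) = 62.67 · e^0.072848 = 62.67 × 1.075567 = $67.4058
Market $69.56 > fair $67.4058: forward overpriced → cash-and-carry (buy spot, short the forward).
At maturity, profit = |F_mkt − F*| = |69.56 − 67.4058| = $2.15 per barrel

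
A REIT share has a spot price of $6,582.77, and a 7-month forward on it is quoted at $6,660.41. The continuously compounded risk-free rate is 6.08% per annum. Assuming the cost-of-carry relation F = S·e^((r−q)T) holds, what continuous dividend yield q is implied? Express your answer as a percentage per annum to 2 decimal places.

From F = S·e^((r−q)T): (r − q) = ln(F/S)/T
ln(6660.41/6582.77) = ln(1.011794) = 0.011725
(r − q) = 0.011725 / (7/12) = 0.020100
q = r − ln(F/S)/T = 0.0608 − 0.020100 = 0.040700
q = 4.07%

4.07%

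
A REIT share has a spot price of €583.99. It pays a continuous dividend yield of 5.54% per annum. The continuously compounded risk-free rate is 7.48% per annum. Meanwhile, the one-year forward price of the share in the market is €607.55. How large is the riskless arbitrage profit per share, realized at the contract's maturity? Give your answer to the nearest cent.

Fair forward: F* = S·e^(carry·T), with carry = (r − q) = 0.0748 − 0.0554 = 0.0194
F* = 583.99 · e^(0.0194 × 12/12) = 583.99 · e^0.019400 = 583.99 × 1.019589 = €595.4298
Market €607.55 > fair €595.4298: forward overpriced → cash-and-carry (buy spot, short the forward).
At maturity, profit = |F_mkt − F*| = |607.55 − 595.4298| = €12.12 per share

€12.12 per share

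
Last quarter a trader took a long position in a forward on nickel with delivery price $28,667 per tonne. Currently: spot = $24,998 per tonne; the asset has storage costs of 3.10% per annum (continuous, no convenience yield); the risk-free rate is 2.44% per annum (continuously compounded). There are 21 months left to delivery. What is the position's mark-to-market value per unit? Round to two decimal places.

Current fair forward for the remaining 21 months: F = S·e^((r + u)·T), (r + u) = 0.0244 + 0.0310 = 0.0554
F = 24998 · e^(0.0554 × 21/12) = 24998 × 1.10180528 = 27542.9284
Value of long forward = (F − K)·e^(−rT) = (27542.9284 − 28667) · e^(−0.0244·21/12)
= -1124.0716 × 0.95819881 = -1077.08

-$1077.08 per tonne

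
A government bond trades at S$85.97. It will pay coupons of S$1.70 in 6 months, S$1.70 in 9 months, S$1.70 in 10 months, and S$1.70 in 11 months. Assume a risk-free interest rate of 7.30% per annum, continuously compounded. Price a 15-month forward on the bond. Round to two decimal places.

PV(coupons) I = 1.70·e^(−0.0730·6/12) + 1.70·e^(−0.0730·9/12) + 1.70·e^(−0.0730·10/12) + 1.70·e^(−0.0730·11/12)
I = 1.6391 + 1.6094 + 1.5997 + 1.5900 = 6.4382
F = (S − I)·e^(rT) = (85.97 − 6.4382) · e^(0.0730·15/12)
= 79.5318 · e^0.091250 = 79.5318 × 1.095543 = S$87.13

S$87.13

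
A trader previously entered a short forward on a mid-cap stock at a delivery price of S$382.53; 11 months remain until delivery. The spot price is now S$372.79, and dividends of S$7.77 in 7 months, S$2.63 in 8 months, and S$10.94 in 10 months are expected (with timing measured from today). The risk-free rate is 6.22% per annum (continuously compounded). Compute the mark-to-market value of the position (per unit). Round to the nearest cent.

S$8.94

PV(remaining dividends) I = 7.77·e^(−0.0622·7/12) + 2.63·e^(−0.0622·8/12) + 10.94·e^(−0.0622·10/12) = 20.4037
Current forward F = (S − I)·e^(rT) = (372.79 − 20.4037)·e^(0.0622·11/12) = 352.3863 × 1.058673 = 373.0619
Value (long) = (F − K)·e^(−rT) = (373.0619 − 382.53) × 0.944578 = -8.9434
Short position value = −(long value) = S$8.94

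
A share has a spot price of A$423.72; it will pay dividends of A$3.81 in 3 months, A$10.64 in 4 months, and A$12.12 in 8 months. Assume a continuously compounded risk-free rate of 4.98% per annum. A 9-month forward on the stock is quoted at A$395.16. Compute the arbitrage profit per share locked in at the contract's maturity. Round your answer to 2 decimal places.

A$17.75 per share

PV(dividends) I = 3.81·e^(−0.0498·3/12) + 10.64·e^(−0.0498·4/12) + 12.12·e^(−0.0498·8/12) = 25.9519
Fair forward F* = (S − I)·e^(rT) = (423.72 − 25.9519)·e^0.037350 = 397.7681 × 1.038056 = 412.9056
Market A$395.16 < fair 412.9056: forward underpriced → reverse cash-and-carry (short the stock, invest proceeds at r, pay the dividends, go long the forward).
Profit at T = |F_mkt − F*| = |395.16 − 412.9056| = A$17.75 per share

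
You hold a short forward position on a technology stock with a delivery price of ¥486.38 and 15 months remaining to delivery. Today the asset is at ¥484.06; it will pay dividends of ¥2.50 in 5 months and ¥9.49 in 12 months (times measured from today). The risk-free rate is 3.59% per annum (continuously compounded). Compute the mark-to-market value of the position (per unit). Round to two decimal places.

PV(remaining dividends) I = 2.50·e^(−0.0359·5/12) + 9.49·e^(−0.0359·12/12) = 11.6182
Current forward F = (S − I)·e^(rT) = (484.06 − 11.6182)·e^(0.0359·15/12) = 472.4418 × 1.045897 = 494.1255
Value (long) = (F − K)·e^(−rT) = (494.1255 − 486.38) × 0.956117 = 7.4056
Short position value = −(long value) = -¥7.41

-¥7.41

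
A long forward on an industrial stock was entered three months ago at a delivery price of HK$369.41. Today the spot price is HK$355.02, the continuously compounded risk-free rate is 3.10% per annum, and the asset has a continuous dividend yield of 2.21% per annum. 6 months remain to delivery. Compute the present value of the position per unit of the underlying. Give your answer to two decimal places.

Current fair forward for the remaining 6 months: F = S·e^((r − q)·T), (r − q) = 0.0310 − 0.0221 = 0.0089
F = 355.02 · e^(0.0089 × 6/12) = 355.02 × 1.004460 = 356.6034
Value of long forward = (F − K)·e^(−rT) = (356.6034 − 369.41) · e^(−0.0310·6/12)
= -12.8066 × 0.984620 = -12.61

-HK$12.61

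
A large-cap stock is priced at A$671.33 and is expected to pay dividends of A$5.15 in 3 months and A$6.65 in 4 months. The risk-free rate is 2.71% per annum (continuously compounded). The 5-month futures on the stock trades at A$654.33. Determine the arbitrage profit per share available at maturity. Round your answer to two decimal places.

A$12.79 per share

PV(dividends) I = 5.15·e^(−0.0271·3/12) + 6.65·e^(−0.0271·4/12) = 11.7054
Fair futures F* = (S − I)·e^(rT) = (671.33 − 11.7054)·e^0.011292 = 659.6246 × 1.011356 = 667.1153
Market A$654.33 < fair 667.1153: forward underpriced → reverse cash-and-carry (short the stock, invest proceeds at r, pay the dividends, go long the forward).
Profit at T = |F_mkt − F*| = |654.33 − 667.1153| = A$12.79 per share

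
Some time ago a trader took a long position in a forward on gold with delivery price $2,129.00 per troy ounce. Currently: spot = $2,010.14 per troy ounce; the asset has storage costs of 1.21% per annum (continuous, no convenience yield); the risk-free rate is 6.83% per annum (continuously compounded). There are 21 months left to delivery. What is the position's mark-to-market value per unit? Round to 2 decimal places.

$164.01 per troy ounce

Current fair forward for the remaining 21 months: F = S·e^((r + u)·T), (r + u) = 0.0683 + 0.0121 = 0.0804
F = 2010.14 · e^(0.0804 × 21/12) = 2010.14 × 1.15107927 = 2313.8305
Value of long forward = (F − K)·e^(−rT) = (2313.8305 − 2129.00) · e^(−0.0683·21/12)
= 184.8305 × 0.88734182 = 164.01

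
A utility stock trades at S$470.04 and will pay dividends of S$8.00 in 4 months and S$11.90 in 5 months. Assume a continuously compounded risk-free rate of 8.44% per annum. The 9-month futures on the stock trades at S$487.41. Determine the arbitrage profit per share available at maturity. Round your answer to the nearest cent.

PV(dividends) I = 8.00·e^(−0.0844·4/12) + 11.90·e^(−0.0844·5/12) = 19.2669
Fair futures F* = (S − I)·e^(rT) = (470.04 − 19.2669)·e^0.063300 = 450.7731 × 1.065346 = 480.2293
Market S$487.41 > fair 480.2293: forward overpriced → cash-and-carry (borrow at r, buy the stock and collect the dividends, short the forward).
Profit at T = |F_mkt − F*| = |487.41 − 480.2293| = S$7.18 per share

S$7.18 per share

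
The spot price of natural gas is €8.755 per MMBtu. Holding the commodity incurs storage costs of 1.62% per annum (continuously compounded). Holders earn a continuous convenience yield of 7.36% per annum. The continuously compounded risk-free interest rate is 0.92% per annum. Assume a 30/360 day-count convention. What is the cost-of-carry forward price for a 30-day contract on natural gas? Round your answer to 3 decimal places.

€8.720 per MMBtu

Net carry = r + u − y = 0.0092 + 0.0162 − 0.0736 = -0.0482
F = S·e^((r+u−y)T) = 8.755 · e^(-0.0482 × 30/360) = 8.755 · e^-0.004017
= 8.755 × 0.995991 = €8.720 per MMBtu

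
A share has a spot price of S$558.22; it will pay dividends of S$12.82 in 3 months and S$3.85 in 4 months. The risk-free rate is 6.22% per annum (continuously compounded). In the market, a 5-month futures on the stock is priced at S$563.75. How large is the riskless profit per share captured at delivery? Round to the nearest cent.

PV(dividends) I = 12.82·e^(−0.0622·3/12) + 3.85·e^(−0.0622·4/12) = 16.3932
Fair futures F* = (S − I)·e^(rT) = (558.22 − 16.3932)·e^0.025917 = 541.8268 × 1.026256 = 556.0530
Market S$563.75 > fair 556.0530: forward overpriced → cash-and-carry (borrow at r, buy the stock and collect the dividends, short the forward).
Profit at T = |F_mkt − F*| = |563.75 − 556.0530| = S$7.70 per share

S$7.70 per share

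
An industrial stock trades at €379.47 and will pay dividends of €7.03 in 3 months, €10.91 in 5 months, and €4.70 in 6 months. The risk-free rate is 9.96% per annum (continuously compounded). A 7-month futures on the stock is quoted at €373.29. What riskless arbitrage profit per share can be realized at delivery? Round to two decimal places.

PV(dividends) I = 7.03·e^(−0.0996·3/12) + 10.91·e^(−0.0996·5/12) + 4.70·e^(−0.0996·6/12) = 21.7953
Fair futures F* = (S − I)·e^(rT) = (379.47 − 21.7953)·e^0.058100 = 357.6747 × 1.059821 = 379.0712
Market €373.29 < fair 379.0712: forward underpriced → reverse cash-and-carry (short the stock, invest proceeds at r, pay the dividends, go long the forward).
Profit at T = |F_mkt − F*| = |373.29 − 379.0712| = €5.78 per share

€5.78 per share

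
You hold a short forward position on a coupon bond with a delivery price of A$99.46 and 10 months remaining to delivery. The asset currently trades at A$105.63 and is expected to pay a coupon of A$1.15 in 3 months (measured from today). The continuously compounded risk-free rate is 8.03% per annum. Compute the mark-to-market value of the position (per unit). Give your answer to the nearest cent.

-A$11.48

PV(remaining coupons) I = 1.15·e^(−0.0803·3/12) = 1.1271
Current forward F = (S − I)·e^(rT) = (105.63 − 1.1271)·e^(0.0803·10/12) = 104.5029 × 1.069206 = 111.7351
Value (long) = (F − K)·e^(−rT) = (111.7351 − 99.46) × 0.935273 = 11.4806
Short position value = −(long value) = -A$11.48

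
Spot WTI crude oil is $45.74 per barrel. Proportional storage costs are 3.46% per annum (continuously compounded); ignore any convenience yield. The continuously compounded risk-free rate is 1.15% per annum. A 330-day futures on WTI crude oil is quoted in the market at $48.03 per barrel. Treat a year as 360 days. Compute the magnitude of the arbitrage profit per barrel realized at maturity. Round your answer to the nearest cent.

Fair futures: F* = S·e^(carry·T), with carry = (r + u) = 0.0115 + 0.0346 = 0.0461
F* = 45.74 · e^(0.0461 × 330/360) = 45.74 · e^0.042258 = 45.74 × 1.043164 = $47.7143
Market $48.03 > fair $47.7143: forward overpriced → cash-and-carry (buy spot, short the forward).
At maturity, profit = |F_mkt − F*| = |48.03 − 47.7143| = $0.32 per barrel

$0.32 per barrel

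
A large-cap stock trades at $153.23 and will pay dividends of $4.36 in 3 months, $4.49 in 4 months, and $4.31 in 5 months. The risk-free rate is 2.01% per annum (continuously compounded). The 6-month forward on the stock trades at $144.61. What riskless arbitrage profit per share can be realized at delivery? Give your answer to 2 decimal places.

$3.04 per share

PV(dividends) I = 4.36·e^(−0.0201·3/12) + 4.49·e^(−0.0201·4/12) + 4.31·e^(−0.0201·5/12) = 13.0722
Fair forward F* = (S − I)·e^(rT) = (153.23 − 13.0722)·e^0.010050 = 140.1578 × 1.010101 = 141.5735
Market $144.61 > fair 141.5735: forward overpriced → cash-and-carry (borrow at r, buy the stock and collect the dividends, short the forward).
Profit at T = |F_mkt − F*| = |144.61 − 141.5735| = $3.04 per share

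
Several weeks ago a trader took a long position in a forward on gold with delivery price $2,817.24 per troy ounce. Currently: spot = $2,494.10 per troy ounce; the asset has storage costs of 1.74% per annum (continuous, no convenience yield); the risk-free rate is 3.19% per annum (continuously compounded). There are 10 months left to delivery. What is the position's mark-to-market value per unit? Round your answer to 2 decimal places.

-$212.81 per troy ounce

Current fair forward for the remaining 10 months: F = S·e^((r + u)·T), (r + u) = 0.0319 + 0.0174 = 0.0493
F = 2494.10 · e^(0.0493 × 10/12) = 2494.10 × 1.04193893 = 2598.6999
Value of long forward = (F − K)·e^(−rT) = (2598.6999 − 2817.24) · e^(−0.0319·10/12)
= -218.5401 × 0.97376689 = -212.81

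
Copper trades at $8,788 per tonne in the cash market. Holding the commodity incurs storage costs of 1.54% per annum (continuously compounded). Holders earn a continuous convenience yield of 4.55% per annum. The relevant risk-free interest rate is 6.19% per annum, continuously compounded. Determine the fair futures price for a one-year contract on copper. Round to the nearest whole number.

Net carry = r + u − y = 0.0619 + 0.0154 − 0.0455 = 0.0318
F = S·e^((r+u−y)T) = 8788 · e^(0.0318 × 12/12) = 8788 · e^0.031800
= 8788 × 1.032311 = $9,072 per tonne

$9,072 per tonne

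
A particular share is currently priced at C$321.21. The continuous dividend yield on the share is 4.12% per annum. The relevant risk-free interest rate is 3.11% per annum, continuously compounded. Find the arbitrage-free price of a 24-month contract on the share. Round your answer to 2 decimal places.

F = S·e^((r − q)T) = 321.21 · e^((0.0311 − 0.0412) × 24/12)
= 321.21 · e^-0.020200 = 321.21 × 0.980003
F = C$314.79

C$314.79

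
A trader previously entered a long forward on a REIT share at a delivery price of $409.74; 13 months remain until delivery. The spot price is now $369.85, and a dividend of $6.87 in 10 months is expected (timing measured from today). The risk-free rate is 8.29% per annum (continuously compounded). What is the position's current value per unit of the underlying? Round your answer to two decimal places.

-$11.11

PV(remaining dividends) I = 6.87·e^(−0.0829·10/12) = 6.4114
Current forward F = (S − I)·e^(rT) = (369.85 − 6.4114)·e^(0.0829·13/12) = 363.4386 × 1.093965 = 397.5891
Value (long) = (F − K)·e^(−rT) = (397.5891 − 409.74) × 0.914106 = -11.1072
Value = -$11.11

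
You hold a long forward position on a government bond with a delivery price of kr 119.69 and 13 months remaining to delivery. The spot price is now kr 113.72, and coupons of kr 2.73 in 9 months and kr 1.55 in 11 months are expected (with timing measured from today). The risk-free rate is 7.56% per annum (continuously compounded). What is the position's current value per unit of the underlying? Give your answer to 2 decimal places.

-kr 0.58

PV(remaining coupons) I = 2.73·e^(−0.0756·9/12) + 1.55·e^(−0.0756·11/12) = 4.0257
Current forward F = (S − I)·e^(rT) = (113.72 − 4.0257)·e^(0.0756·13/12) = 109.6943 × 1.085347 = 119.0564
Value (long) = (F − K)·e^(−rT) = (119.0564 − 119.69) × 0.921364 = -0.5838
Value = -kr 0.58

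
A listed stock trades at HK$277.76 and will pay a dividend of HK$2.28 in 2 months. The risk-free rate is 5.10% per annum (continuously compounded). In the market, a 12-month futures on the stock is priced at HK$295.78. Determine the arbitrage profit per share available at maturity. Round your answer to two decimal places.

PV(dividends) I = 2.28·e^(−0.0510·2/12) = 2.2607
Fair futures F* = (S − I)·e^(rT) = (277.76 − 2.2607)·e^0.051000 = 275.4993 × 1.052323 = 289.9142
Market HK$295.78 > fair 289.9142: forward overpriced → cash-and-carry (borrow at r, buy the stock and collect the dividends, short the forward).
Profit at T = |F_mkt − F*| = |295.78 − 289.9142| = HK$5.87 per share

HK$5.87 per share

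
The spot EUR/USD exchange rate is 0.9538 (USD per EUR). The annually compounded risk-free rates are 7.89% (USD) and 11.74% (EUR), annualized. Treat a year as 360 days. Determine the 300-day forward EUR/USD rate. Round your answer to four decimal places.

0.9263

By covered interest parity, F = S · (1+r_USD)^T / (1+r_EUR)^T
= 0.9538 × 1.065330 / 1.096917 = 0.9538 × 0.971204
F = 0.9263 USD per EUR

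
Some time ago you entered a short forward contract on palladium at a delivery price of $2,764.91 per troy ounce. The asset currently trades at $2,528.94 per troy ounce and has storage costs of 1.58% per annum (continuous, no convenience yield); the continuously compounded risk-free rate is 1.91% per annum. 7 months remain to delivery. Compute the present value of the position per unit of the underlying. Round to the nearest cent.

$181.92 per troy ounce

Current fair forward for the remaining 7 months: F = S·e^((r + u)·T), (r + u) = 0.0191 + 0.0158 = 0.0349
F = 2528.94 · e^(0.0349 × 7/12) = 2528.94 × 1.02056698 = 2580.9527
Value of long forward = (F − K)·e^(−rT) = (2580.9527 − 2764.91) · e^(−0.0191·7/12)
= -183.9573 × 0.98892017 = -181.92
Short position value = −(long value) = $181.92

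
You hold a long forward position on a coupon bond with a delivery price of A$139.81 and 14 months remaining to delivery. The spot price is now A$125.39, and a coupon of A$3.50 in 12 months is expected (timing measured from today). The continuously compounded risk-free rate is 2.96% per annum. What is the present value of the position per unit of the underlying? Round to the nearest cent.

-A$13.07

PV(remaining coupons) I = 3.50·e^(−0.0296·12/12) = 3.3979
Current forward F = (S − I)·e^(rT) = (125.39 − 3.3979)·e^(0.0296·14/12) = 121.9921 × 1.035137 = 126.2785
Value (long) = (F − K)·e^(−rT) = (126.2785 − 139.81) × 0.966056 = -13.0722
Value = -A$13.07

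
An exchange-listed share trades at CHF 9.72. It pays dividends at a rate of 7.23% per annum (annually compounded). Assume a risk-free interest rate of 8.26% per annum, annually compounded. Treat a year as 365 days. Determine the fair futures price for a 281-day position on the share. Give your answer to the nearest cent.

CHF 9.79

F = S · (1+r)^T / (1+q)^T
= 9.72 × 1.063006 / 1.055211 = 9.72 × 1.007387
F = CHF 9.79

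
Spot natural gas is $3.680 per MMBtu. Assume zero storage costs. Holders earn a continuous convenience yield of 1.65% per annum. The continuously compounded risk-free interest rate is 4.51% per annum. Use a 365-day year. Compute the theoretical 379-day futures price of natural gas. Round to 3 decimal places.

Net carry = r + u − y = 0.0451 + 0.0000 − 0.0165 = 0.0286
F = S·e^((r+u−y)T) = 3.680 · e^(0.0286 × 379/365) = 3.680 · e^0.029697
= 3.680 × 1.030142 = $3.791 per MMBtu

$3.791 per MMBtu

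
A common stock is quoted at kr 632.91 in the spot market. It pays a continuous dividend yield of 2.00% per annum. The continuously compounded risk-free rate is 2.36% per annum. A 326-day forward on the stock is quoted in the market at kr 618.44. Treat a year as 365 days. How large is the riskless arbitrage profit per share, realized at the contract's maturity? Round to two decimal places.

kr 16.51 per share

Fair forward: F* = S·e^(carry·T), with carry = (r − q) = 0.0236 − 0.0200 = 0.0036
F* = 632.91 · e^(0.0036 × 326/365) = 632.91 · e^0.003215 = 632.91 × 1.003220 = kr 634.9480
Market kr 618.44 < fair kr 634.9480: forward underpriced → reverse cash-and-carry (short spot, go long the forward).
At maturity, profit = |F_mkt − F*| = |618.44 − 634.9480| = kr 16.51 per share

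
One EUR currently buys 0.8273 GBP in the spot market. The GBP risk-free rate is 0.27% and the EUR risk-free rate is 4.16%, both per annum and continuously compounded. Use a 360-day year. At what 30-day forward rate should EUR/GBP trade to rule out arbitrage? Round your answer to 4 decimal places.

0.8246

F = S·e^((r_GBP − r_EUR)T) = 0.8273 · e^((0.0027 − 0.0416) × 30/360)
= 0.8273 · e^-0.003242 = 0.8273 × 0.996763
F = 0.8246 GBP per EUR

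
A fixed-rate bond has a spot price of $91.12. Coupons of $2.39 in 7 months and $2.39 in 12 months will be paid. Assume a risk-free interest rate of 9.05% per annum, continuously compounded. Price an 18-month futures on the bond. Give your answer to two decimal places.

$99.27

PV(coupons) I = 2.39·e^(−0.0905·7/12) + 2.39·e^(−0.0905·12/12)
I = 2.2671 + 2.1832 = 4.4503
F = (S − I)·e^(rT) = (91.12 − 4.4503) · e^(0.0905·18/12)
= 86.6697 · e^0.135750 = 86.6697 × 1.145396 = $99.27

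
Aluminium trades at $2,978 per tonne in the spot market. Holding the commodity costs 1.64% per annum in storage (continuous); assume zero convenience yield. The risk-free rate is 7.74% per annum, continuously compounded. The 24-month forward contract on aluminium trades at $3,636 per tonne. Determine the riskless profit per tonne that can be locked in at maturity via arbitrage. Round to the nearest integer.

Fair forward: F* = S·e^(carry·T), with carry = (r + u) = 0.0774 + 0.0164 = 0.0938
F* = 2978 · e^(0.0938 × 24/12) = 2978 · e^0.187600 = 2978 × 1.206351 = $3592.5133
Market $3636 > fair $3592.5133: forward overpriced → cash-and-carry (buy spot, short the forward).
At maturity, profit = |F_mkt − F*| = |3636 − 3592.5133| = $43 per tonne

$43 per tonne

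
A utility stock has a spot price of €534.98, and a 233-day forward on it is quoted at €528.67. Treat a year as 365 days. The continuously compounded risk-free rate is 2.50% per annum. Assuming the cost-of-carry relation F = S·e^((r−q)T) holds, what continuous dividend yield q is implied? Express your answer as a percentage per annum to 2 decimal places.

4.36%

From F = S·e^((r−q)T): (r − q) = ln(F/S)/T
ln(528.67/534.98) = ln(0.988205) = -0.011865
(r − q) = -0.011865 / (233/365) = -0.018587
q = r − ln(F/S)/T = 0.0250 + 0.018587 = 0.043587
q = 4.36%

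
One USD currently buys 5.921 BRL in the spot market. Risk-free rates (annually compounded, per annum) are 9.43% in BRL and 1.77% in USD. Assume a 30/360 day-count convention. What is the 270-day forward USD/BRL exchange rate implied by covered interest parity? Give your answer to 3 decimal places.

6.252

By covered interest parity, F = S · (1+r_BRL)^T / (1+r_USD)^T
= 5.921 × 1.069922 / 1.013246 = 5.921 × 1.055935
F = 6.252 BRL per USD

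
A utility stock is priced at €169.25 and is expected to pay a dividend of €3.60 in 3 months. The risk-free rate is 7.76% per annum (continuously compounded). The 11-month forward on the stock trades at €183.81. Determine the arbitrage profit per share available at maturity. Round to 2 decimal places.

€5.87 per share

PV(dividends) I = 3.60·e^(−0.0776·3/12) = 3.5308
Fair forward F* = (S − I)·e^(rT) = (169.25 − 3.5308)·e^0.071133 = 165.7192 × 1.073724 = 177.9367
Market €183.81 > fair 177.9367: forward overpriced → cash-and-carry (borrow at r, buy the stock and collect the dividends, short the forward).
Profit at T = |F_mkt − F*| = |183.81 − 177.9367| = €5.87 per share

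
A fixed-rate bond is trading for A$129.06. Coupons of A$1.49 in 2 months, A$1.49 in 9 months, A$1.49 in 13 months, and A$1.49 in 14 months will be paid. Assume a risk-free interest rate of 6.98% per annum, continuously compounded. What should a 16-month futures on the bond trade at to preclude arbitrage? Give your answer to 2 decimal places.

PV(coupons) I = 1.49·e^(−0.0698·2/12) + 1.49·e^(−0.0698·9/12) + 1.49·e^(−0.0698·13/12) + 1.49·e^(−0.0698·14/12)
I = 1.4728 + 1.4140 + 1.3815 + 1.3735 = 5.6418
F = (S − I)·e^(rT) = (129.06 − 5.6418) · e^(0.0698·16/12)
= 123.4182 · e^0.093067 = 123.4182 × 1.097535 = A$135.46

A$135.46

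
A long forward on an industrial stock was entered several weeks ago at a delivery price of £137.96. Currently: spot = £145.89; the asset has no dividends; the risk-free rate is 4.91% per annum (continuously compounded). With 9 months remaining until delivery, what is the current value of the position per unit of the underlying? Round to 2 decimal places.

£12.92

Current fair forward for the remaining 9 months: F = S·e^(r·T), r = 0.0491
F = 145.89 · e^(0.0491 × 9/12) = 145.89 × 1.037511 = 151.3625
Value of long forward = (F − K)·e^(−rT) = (151.3625 − 137.96) · e^(−0.0491·9/12)
= 13.4025 × 0.963845 = 12.92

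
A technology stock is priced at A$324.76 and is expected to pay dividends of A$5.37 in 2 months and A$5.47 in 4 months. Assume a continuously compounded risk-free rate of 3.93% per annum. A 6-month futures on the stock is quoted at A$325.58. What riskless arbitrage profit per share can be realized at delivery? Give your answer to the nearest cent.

A$5.32 per share

PV(dividends) I = 5.37·e^(−0.0393·2/12) + 5.47·e^(−0.0393·4/12) = 10.7338
Fair futures F* = (S − I)·e^(rT) = (324.76 − 10.7338)·e^0.019650 = 314.0262 × 1.019844 = 320.2577
Market A$325.58 > fair 320.2577: forward overpriced → cash-and-carry (borrow at r, buy the stock and collect the dividends, short the forward).
Profit at T = |F_mkt − F*| = |325.58 − 320.2577| = A$5.32 per share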